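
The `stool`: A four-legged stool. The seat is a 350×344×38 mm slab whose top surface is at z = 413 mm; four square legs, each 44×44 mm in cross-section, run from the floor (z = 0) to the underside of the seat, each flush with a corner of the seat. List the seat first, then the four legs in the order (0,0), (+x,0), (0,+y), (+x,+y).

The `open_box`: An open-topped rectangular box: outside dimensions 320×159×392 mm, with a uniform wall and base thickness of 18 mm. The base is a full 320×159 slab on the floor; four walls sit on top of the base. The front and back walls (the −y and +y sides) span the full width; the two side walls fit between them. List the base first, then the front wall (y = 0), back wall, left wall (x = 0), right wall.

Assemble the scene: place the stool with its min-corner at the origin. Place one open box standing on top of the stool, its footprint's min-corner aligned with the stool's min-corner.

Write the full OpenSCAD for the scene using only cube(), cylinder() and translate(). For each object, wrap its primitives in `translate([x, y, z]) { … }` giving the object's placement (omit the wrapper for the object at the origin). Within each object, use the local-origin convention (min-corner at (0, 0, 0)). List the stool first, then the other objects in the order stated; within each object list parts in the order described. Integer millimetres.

translate([0, 0, 375]) cube([350, 344, 38]);
cube([44, 44, 375]);
translate([306, 0, 0]) cube([44, 44, 375]);
translate([0, 300, 0]) cube([44, 44, 375]);
translate([306, 300, 0]) cube([44, 44, 375]);
translate([0, 0, 413]) {
  cube([320, 159, 18]);
  translate([0, 0, 18]) cube([320, 18, 374]);
  translate([0, 141, 18]) cube([320, 18, 374]);
  translate([0, 18, 18]) cube([18, 123, 374]);
  translate([302, 18, 18]) cube([18, 123, 374]);
}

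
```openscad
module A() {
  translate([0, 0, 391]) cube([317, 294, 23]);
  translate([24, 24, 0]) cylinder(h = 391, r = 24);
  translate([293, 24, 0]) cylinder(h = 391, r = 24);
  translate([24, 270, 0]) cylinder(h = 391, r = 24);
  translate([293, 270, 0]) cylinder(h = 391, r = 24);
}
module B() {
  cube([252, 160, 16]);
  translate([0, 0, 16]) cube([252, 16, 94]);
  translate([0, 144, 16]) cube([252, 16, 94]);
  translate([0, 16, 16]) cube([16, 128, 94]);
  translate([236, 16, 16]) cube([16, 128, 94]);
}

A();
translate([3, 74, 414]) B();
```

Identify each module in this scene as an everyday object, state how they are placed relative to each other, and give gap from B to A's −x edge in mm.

The open box's min-x is at 3; the stool's min-x is 0; gap = 3 mm.

A is a stool. B is an open box. The open box is on top of the stool. The gap from the open box to the stool's −x edge is 3 mm.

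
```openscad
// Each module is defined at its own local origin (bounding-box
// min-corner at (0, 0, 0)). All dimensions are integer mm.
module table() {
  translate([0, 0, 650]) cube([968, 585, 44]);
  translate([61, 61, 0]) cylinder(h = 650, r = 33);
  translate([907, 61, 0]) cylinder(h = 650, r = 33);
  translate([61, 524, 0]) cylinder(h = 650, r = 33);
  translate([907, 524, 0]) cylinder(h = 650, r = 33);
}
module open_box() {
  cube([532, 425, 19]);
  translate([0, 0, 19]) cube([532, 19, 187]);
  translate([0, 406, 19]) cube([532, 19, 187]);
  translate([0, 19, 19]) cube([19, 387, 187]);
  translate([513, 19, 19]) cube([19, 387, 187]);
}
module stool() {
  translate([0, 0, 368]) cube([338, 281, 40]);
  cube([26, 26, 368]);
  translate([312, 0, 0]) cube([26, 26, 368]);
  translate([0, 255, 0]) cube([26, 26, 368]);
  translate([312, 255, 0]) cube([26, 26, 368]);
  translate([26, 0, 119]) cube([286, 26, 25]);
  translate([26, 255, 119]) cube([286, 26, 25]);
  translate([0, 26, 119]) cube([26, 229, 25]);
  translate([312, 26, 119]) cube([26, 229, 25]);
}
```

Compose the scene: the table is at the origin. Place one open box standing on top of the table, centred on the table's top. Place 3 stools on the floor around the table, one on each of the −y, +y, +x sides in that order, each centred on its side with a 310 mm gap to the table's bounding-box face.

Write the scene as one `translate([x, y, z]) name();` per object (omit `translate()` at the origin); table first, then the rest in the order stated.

table();
translate([218, 80, 694]) open_box();
translate([315, -591, 0]) stool();
translate([315, 895, 0]) stool();
translate([1278, 152, 0]) stool();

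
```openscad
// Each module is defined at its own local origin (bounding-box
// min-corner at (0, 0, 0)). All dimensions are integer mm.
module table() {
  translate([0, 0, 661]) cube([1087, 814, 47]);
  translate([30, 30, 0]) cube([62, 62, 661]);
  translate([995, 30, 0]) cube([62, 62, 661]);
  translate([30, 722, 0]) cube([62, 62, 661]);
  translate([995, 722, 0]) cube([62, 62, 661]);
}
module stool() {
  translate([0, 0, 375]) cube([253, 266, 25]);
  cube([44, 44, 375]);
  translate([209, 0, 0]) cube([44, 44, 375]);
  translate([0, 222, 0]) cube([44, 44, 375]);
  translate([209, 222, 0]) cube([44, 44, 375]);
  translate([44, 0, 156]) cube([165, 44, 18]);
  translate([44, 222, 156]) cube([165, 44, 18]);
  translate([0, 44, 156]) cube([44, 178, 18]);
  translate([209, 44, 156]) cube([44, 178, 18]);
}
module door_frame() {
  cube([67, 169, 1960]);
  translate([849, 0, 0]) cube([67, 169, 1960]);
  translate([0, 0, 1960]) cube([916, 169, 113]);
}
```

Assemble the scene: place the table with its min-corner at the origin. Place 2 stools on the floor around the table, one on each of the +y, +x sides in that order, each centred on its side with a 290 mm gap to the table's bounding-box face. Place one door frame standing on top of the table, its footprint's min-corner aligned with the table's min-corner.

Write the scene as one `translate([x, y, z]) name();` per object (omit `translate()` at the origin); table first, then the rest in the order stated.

table();
translate([417, 1104, 0]) stool();
translate([1377, 274, 0]) stool();
translate([0, 0, 708]) door_frame();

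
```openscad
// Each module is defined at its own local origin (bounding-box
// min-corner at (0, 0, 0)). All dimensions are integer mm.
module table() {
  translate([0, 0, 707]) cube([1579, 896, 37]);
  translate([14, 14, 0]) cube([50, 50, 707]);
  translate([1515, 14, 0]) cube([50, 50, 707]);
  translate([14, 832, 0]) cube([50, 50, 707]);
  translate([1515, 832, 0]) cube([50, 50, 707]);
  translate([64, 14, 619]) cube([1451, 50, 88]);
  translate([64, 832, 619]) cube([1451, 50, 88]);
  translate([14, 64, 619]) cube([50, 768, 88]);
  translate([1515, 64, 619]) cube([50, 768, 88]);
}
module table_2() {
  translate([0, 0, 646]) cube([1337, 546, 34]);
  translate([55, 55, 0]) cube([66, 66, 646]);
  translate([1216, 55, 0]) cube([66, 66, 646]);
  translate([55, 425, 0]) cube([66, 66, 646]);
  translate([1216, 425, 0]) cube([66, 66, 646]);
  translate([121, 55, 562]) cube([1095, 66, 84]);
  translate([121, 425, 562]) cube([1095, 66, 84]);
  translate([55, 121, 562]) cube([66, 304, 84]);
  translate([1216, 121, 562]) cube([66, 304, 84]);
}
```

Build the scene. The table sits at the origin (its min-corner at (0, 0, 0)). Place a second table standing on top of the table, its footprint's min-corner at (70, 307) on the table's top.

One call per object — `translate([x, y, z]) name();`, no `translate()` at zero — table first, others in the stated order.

table();
translate([70, 307, 744]) table_2();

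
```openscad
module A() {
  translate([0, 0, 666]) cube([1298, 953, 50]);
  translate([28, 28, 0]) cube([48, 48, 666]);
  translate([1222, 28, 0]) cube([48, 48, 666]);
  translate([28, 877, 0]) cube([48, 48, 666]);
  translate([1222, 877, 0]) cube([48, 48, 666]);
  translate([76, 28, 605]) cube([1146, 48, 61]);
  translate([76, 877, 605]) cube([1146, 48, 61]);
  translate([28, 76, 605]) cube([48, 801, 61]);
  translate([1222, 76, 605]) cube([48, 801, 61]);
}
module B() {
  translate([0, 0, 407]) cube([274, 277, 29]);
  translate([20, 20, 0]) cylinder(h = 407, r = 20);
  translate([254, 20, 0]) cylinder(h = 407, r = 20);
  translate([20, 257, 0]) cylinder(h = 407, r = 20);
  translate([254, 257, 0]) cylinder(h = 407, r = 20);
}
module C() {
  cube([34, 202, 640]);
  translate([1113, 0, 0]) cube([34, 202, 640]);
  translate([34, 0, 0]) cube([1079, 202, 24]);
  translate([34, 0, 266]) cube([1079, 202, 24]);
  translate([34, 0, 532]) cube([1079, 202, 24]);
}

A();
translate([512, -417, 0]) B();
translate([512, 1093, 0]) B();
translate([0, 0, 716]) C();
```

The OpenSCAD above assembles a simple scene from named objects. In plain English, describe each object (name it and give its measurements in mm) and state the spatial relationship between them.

A is a table: top 1298 mm (x) × 953 mm (y), 50 mm thick, upper face at z = 716 mm, on four 48×48 mm square legs, each inset 28 mm from the nearest pair of top edges, running from z = 0 to the bottom of the top. Four apron rails, 48 mm thick and 61 mm tall, run between adjacent legs with their top edges flush with the underside of the top and their outer faces flush with the legs' outer faces.

B is a four-legged stool. The seat is 274×277 mm, 29 mm thick, top at z = 436 mm. It stands on four round legs, each 40 mm in diameter, from z = 0 to the seat underside, each leg's axis is inset half a diameter from the nearest pair of seat edges (so the leg's bounding box is flush with the corner).

C is an open bookshelf. Two side panels, each 34 mm thick, 202 mm deep and 640 mm tall, stand 1147 mm apart (outside-to-outside). Between them sit 3 shelves, each 24 mm thick and 202 mm deep, spanning the full gap between the sides. The bottom shelf rests on the floor (its underside at z = 0) and the clear gap between one shelf's top and the next shelf's underside is 242 mm.

Two stools sit around the table at the −y, +y sides. The bookshelf is on top of the table.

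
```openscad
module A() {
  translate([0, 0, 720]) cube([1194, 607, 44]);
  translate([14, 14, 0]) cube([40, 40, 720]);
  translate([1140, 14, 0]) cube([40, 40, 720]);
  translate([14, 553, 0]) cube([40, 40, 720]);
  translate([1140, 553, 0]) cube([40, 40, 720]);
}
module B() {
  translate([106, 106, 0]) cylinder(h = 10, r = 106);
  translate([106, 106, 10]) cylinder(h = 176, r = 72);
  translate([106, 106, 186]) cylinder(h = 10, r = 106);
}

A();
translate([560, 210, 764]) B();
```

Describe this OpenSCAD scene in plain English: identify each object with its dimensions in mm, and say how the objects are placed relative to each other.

A is a table: top 1194 mm (x) × 607 mm (y), 44 mm thick, upper face at z = 764 mm, on four 40×40 mm square legs, each inset 14 mm from the nearest pair of top edges, running from z = 0 to the bottom of the top.

B is a spool: two coaxial disc flanges of radius 106 mm and thickness 10 mm, joined by a core cylinder of radius 72 mm and height 176 mm. The lower flange rests on z = 0 and the three cylinders share a vertical axis.

The spool is on top of the table.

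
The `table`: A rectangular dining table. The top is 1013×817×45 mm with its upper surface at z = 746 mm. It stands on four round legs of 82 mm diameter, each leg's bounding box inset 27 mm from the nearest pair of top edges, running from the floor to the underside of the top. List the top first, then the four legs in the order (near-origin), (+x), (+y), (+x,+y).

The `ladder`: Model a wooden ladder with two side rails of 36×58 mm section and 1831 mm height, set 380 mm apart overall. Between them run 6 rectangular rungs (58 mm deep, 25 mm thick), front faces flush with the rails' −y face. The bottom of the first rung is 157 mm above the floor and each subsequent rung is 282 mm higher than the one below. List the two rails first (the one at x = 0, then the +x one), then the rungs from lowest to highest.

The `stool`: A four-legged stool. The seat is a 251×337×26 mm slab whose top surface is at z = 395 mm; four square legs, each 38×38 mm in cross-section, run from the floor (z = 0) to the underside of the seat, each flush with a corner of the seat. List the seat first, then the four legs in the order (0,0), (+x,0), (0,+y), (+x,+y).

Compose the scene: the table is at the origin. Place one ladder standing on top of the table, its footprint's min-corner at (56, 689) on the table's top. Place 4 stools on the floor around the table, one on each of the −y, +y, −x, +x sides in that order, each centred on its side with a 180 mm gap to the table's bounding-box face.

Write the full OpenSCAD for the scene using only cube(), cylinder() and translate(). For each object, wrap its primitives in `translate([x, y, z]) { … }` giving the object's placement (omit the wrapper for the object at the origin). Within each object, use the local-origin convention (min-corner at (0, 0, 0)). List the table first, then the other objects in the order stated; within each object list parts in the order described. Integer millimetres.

translate([0, 0, 701]) cube([1013, 817, 45]);
translate([68, 68, 0]) cylinder(h = 701, r = 41);
translate([945, 68, 0]) cylinder(h = 701, r = 41);
translate([68, 749, 0]) cylinder(h = 701, r = 41);
translate([945, 749, 0]) cylinder(h = 701, r = 41);
translate([56, 689, 746]) {
  cube([36, 58, 1831]);
  translate([344, 0, 0]) cube([36, 58, 1831]);
  translate([36, 0, 157]) cube([308, 58, 25]);
  translate([36, 0, 439]) cube([308, 58, 25]);
  translate([36, 0, 721]) cube([308, 58, 25]);
  translate([36, 0, 1003]) cube([308, 58, 25]);
  translate([36, 0, 1285]) cube([308, 58, 25]);
  translate([36, 0, 1567]) cube([308, 58, 25]);
}
translate([381, -517, 0]) {
  translate([0, 0, 369]) cube([251, 337, 26]);
  cube([38, 38, 369]);
  translate([213, 0, 0]) cube([38, 38, 369]);
  translate([0, 299, 0]) cube([38, 38, 369]);
  translate([213, 299, 0]) cube([38, 38, 369]);
}
translate([381, 997, 0]) {
  translate([0, 0, 369]) cube([251, 337, 26]);
  cube([38, 38, 369]);
  translate([213, 0, 0]) cube([38, 38, 369]);
  translate([0, 299, 0]) cube([38, 38, 369]);
  translate([213, 299, 0]) cube([38, 38, 369]);
}
translate([-431, 240, 0]) {
  translate([0, 0, 369]) cube([251, 337, 26]);
  cube([38, 38, 369]);
  translate([213, 0, 0]) cube([38, 38, 369]);
  translate([0, 299, 0]) cube([38, 38, 369]);
  translate([213, 299, 0]) cube([38, 38, 369]);
}
translate([1193, 240, 0]) {
  translate([0, 0, 369]) cube([251, 337, 26]);
  cube([38, 38, 369]);
  translate([213, 0, 0]) cube([38, 38, 369]);
  translate([0, 299, 0]) cube([38, 38, 369]);
  translate([213, 299, 0]) cube([38, 38, 369]);
}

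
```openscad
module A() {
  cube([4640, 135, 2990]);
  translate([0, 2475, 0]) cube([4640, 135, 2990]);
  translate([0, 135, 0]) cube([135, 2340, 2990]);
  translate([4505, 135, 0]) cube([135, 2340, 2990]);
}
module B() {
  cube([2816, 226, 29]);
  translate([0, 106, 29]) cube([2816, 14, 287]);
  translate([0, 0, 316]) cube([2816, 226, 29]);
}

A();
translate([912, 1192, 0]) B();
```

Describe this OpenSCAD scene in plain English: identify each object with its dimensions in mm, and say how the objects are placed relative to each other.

A is a box-shaped house frame (walls only): outside footprint 4640×2610 mm, wall height 2990 mm, wall thickness 135 mm. The two y-facing walls run the full x-width; the two x-facing walls fit between the inner faces of the y-facing walls.

B is an I-beam lying along x, 2816 mm long. Overall section height 345 mm. Two flanges 226 mm wide (y) and 29 mm thick, one on the floor and one at the top; a web 14 mm thick runs between them, centred on the flange width.

The I-beam sits inside the house frame, centred.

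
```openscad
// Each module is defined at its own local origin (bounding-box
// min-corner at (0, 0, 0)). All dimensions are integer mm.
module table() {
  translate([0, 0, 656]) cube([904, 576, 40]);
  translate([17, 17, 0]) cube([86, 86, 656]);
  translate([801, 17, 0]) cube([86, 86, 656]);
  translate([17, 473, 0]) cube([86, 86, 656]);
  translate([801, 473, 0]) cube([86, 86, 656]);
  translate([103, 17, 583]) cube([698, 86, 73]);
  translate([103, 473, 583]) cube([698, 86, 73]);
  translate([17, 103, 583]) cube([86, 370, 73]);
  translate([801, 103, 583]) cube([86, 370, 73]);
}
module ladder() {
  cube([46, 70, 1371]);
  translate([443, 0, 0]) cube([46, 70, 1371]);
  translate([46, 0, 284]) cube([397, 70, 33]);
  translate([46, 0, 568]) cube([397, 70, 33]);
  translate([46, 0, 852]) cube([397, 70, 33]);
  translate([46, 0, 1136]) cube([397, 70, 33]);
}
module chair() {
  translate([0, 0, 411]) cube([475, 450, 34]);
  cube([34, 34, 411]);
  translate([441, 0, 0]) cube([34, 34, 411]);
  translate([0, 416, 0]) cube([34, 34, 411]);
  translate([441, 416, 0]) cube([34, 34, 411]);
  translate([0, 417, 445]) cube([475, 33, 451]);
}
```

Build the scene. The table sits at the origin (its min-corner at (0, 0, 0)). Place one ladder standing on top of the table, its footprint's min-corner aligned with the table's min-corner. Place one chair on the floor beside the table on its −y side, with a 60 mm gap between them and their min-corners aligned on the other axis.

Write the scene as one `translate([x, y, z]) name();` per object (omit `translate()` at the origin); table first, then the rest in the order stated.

table();
translate([0, 0, 696]) ladder();
translate([0, -510, 0]) chair();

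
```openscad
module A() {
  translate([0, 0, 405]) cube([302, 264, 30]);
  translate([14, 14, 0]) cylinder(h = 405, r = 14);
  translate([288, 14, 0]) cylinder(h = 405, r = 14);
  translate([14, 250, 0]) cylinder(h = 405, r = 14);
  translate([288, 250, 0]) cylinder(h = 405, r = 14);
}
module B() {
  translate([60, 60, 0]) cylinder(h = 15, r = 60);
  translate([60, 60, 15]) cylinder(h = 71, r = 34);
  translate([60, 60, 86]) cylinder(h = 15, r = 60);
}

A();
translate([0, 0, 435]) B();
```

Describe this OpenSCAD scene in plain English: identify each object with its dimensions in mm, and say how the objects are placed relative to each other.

A is a simple wooden stool: a rectangular seat 302 mm (x) by 264 mm (y), 30 mm thick, top face at z = 435 mm, on four round legs, each 28 mm in diameter. The legs rest on z = 0, each leg's axis is inset half a diameter from the nearest pair of seat edges (so the leg's bounding box is flush with the corner).

B is a spool: two coaxial disc flanges of radius 60 mm and thickness 15 mm, joined by a core cylinder of radius 34 mm and height 71 mm. The lower flange rests on z = 0 and the three cylinders share a vertical axis.

The spool is on top of the stool.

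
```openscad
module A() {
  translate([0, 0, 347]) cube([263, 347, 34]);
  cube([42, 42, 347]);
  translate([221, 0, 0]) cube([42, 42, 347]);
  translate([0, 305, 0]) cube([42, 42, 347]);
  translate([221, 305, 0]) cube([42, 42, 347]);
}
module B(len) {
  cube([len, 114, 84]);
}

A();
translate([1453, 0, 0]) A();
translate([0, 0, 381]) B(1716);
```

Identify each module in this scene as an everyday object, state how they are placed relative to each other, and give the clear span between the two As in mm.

Second stool starts at x = 1453; first ends at x = 263; clear span = 1453 − 263 = 1190 mm.

A is a stool. B is a beam. A beam spans the tops of two stools. The clear span between the two stools is 1190 mm.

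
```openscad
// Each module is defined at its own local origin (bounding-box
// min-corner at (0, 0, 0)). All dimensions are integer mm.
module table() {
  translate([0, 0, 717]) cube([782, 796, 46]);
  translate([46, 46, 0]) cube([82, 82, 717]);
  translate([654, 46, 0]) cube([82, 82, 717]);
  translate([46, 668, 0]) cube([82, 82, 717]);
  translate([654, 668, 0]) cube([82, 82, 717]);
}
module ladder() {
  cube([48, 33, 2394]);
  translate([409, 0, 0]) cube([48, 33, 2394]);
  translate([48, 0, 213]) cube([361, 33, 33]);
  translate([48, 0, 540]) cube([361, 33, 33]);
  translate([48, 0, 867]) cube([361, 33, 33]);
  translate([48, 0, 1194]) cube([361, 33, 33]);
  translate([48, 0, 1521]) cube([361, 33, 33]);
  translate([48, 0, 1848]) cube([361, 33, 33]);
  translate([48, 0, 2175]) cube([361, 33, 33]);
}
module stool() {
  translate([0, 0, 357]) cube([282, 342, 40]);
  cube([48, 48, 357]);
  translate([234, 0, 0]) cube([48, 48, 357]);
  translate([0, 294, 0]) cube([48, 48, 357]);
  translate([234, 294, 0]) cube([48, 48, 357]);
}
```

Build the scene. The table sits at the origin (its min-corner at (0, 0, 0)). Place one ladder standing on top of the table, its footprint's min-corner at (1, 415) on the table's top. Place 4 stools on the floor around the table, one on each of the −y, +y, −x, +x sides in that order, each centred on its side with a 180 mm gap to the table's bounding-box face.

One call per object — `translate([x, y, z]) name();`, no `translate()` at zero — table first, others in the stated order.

table();
translate([1, 415, 763]) ladder();
translate([250, -522, 0]) stool();
translate([250, 976, 0]) stool();
translate([-462, 227, 0]) stool();
translate([962, 227, 0]) stool();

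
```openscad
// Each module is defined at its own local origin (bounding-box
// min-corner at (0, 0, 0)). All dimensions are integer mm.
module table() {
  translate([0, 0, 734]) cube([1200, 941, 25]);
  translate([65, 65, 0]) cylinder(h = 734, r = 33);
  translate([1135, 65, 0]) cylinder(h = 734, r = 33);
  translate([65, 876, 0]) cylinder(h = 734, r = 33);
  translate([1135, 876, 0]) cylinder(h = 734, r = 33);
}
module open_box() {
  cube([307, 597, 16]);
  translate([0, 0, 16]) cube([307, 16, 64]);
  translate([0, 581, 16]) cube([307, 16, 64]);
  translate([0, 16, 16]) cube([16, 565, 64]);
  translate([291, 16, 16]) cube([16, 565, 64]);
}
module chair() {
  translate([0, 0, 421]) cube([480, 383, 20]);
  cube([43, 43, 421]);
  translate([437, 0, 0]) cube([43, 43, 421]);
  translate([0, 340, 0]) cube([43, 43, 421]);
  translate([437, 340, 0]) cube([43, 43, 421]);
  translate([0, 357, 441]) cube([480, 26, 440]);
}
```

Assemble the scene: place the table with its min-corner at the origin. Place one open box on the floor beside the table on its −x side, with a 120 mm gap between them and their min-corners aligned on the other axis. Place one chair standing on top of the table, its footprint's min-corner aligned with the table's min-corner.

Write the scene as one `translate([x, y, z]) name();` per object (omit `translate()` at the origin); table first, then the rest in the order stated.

table();
translate([-427, 0, 0]) open_box();
translate([0, 0, 759]) chair();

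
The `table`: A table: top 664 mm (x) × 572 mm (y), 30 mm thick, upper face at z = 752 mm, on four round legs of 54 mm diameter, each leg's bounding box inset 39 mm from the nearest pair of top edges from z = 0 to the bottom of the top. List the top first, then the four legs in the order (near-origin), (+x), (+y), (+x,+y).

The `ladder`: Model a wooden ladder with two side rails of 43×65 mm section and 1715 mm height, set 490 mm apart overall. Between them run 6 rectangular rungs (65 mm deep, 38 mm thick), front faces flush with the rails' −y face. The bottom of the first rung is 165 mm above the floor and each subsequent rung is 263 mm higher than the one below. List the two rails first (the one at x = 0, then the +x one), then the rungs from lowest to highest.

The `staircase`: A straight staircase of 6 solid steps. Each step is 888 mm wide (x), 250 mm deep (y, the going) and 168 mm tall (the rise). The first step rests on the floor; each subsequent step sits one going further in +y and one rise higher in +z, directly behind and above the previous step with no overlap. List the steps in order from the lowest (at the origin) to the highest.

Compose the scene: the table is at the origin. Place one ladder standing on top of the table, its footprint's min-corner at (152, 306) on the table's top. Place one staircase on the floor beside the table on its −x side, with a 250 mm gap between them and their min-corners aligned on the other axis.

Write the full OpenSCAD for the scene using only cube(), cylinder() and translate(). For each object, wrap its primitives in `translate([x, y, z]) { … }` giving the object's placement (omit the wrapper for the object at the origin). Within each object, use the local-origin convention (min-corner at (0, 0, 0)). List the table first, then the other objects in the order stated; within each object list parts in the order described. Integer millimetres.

translate([0, 0, 722]) cube([664, 572, 30]);
translate([66, 66, 0]) cylinder(h = 722, r = 27);
translate([598, 66, 0]) cylinder(h = 722, r = 27);
translate([66, 506, 0]) cylinder(h = 722, r = 27);
translate([598, 506, 0]) cylinder(h = 722, r = 27);
translate([152, 306, 752]) {
  cube([43, 65, 1715]);
  translate([447, 0, 0]) cube([43, 65, 1715]);
  translate([43, 0, 165]) cube([404, 65, 38]);
  translate([43, 0, 428]) cube([404, 65, 38]);
  translate([43, 0, 691]) cube([404, 65, 38]);
  translate([43, 0, 954]) cube([404, 65, 38]);
  translate([43, 0, 1217]) cube([404, 65, 38]);
  translate([43, 0, 1480]) cube([404, 65, 38]);
}
translate([-1138, 0, 0]) {
  cube([888, 250, 168]);
  translate([0, 250, 168]) cube([888, 250, 168]);
  translate([0, 500, 336]) cube([888, 250, 168]);
  translate([0, 750, 504]) cube([888, 250, 168]);
  translate([0, 1000, 672]) cube([888, 250, 168]);
  translate([0, 1250, 840]) cube([888, 250, 168]);
}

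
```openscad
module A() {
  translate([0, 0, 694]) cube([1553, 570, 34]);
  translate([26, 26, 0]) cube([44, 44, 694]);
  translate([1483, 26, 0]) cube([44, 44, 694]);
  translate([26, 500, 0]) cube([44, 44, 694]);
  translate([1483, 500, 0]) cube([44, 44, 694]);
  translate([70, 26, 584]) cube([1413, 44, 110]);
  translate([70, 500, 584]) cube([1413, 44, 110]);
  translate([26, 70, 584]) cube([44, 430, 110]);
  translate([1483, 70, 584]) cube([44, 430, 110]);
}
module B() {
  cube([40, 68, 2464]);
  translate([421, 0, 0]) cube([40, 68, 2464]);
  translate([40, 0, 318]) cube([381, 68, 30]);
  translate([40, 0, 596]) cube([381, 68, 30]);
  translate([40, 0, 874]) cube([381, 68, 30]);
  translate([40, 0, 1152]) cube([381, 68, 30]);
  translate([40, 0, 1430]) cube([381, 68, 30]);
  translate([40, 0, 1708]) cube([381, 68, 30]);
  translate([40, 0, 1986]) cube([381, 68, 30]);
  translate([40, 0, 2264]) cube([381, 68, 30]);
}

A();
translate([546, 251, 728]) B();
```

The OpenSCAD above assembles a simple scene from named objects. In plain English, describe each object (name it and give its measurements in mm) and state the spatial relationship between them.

A is a table with a 1553×570 mm rectangular top, 34 mm thick, top surface at z = 728 mm, supported by four 44×44 mm square legs, each inset 26 mm from the nearest pair of top edges, running from the floor. Four apron rails, 44 mm thick and 110 mm tall, run between adjacent legs with their top edges flush with the underside of the top and their outer faces flush with the legs' outer faces.

B is a straight ladder. Two 40×68 mm vertical rails, 2464 mm tall, stand 461 mm apart (outside-to-outside) with their front faces coplanar on the −y side. 8 rungs, each 68 mm deep and 30 mm tall, span between the inner faces of the rails, front faces flush with the rails. The lowest rung's underside is at z = 318 mm and rungs are spaced 278 mm apart (underside to underside).

The ladder is on top of the table, centred.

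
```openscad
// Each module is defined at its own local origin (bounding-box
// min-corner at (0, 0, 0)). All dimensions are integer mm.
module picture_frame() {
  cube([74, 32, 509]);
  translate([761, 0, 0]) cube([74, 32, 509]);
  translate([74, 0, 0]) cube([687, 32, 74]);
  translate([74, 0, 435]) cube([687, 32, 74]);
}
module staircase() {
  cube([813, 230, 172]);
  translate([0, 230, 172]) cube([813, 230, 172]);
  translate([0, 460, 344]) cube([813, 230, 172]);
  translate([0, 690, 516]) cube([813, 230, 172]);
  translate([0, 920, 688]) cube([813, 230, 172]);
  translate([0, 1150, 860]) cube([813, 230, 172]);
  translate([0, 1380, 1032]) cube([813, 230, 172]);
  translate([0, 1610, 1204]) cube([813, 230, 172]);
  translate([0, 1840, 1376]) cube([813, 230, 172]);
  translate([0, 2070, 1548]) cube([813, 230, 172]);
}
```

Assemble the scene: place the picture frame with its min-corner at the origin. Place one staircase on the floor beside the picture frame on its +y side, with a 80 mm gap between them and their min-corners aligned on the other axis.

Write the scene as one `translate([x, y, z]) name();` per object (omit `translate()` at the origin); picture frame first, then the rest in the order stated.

picture_frame();
translate([0, 112, 0]) staircase();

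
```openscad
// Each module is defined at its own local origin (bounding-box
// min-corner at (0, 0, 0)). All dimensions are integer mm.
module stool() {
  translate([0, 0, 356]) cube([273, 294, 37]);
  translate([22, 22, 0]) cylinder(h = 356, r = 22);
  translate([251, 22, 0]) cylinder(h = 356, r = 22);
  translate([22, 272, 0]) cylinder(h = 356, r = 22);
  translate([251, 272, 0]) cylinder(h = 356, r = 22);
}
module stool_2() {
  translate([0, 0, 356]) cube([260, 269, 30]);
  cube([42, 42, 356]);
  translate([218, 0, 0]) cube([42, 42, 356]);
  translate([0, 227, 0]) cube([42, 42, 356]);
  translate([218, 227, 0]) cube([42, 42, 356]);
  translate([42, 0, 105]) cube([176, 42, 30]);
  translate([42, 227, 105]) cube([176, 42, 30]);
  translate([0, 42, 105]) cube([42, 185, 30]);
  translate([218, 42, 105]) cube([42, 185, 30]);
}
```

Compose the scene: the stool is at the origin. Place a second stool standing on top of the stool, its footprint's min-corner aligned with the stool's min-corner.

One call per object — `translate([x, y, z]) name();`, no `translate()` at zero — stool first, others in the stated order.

stool();
translate([0, 0, 393]) stool_2();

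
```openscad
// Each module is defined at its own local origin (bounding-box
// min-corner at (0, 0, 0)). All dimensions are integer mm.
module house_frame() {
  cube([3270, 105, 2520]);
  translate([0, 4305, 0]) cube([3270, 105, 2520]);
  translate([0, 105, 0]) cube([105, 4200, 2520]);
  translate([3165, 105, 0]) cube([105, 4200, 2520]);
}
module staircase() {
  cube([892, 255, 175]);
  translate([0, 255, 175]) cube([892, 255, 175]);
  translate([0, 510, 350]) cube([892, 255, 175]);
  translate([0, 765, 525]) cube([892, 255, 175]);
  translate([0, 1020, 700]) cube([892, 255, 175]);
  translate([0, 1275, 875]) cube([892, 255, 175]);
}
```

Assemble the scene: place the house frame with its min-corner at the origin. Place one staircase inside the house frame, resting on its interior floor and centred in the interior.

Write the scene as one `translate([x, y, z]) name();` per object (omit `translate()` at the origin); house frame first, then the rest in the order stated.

house_frame();
translate([1189, 1440, 0]) staircase();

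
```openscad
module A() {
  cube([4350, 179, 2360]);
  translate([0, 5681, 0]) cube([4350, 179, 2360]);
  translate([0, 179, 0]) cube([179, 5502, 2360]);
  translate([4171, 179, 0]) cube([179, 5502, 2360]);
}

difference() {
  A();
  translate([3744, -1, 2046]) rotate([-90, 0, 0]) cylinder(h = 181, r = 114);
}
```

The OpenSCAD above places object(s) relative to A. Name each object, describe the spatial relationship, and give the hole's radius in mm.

The subtracted cylinder has r = 114 mm.

A is a house frame. The house frame has a circular hole through its front wall. The hole's radius is 114 mm.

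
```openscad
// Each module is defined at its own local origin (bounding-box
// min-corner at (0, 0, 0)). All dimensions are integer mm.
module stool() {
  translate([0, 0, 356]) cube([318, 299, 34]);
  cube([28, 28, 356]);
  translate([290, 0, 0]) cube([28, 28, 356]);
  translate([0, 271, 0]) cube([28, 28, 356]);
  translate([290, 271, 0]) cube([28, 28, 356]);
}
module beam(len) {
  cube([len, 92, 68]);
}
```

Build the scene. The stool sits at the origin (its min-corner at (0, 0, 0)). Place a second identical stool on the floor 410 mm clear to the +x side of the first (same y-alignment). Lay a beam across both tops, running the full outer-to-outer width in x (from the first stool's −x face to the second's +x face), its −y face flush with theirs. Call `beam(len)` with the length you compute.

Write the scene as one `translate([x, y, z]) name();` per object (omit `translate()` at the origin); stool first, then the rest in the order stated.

stool();
translate([728, 0, 0]) stool();
translate([0, 0, 390]) beam(1046);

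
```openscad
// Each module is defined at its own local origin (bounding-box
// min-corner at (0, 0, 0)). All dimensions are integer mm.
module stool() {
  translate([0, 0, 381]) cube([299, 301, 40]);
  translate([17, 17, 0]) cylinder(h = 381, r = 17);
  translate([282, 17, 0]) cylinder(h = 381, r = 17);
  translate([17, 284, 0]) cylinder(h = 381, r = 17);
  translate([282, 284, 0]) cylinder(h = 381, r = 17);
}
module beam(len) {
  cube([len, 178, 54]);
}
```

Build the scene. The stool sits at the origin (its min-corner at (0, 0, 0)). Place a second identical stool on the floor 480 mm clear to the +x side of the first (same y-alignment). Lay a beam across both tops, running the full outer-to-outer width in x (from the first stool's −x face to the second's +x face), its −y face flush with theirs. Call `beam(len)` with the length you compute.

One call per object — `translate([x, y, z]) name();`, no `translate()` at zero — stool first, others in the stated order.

stool();
translate([779, 0, 0]) stool();
translate([0, 0, 421]) beam(1078);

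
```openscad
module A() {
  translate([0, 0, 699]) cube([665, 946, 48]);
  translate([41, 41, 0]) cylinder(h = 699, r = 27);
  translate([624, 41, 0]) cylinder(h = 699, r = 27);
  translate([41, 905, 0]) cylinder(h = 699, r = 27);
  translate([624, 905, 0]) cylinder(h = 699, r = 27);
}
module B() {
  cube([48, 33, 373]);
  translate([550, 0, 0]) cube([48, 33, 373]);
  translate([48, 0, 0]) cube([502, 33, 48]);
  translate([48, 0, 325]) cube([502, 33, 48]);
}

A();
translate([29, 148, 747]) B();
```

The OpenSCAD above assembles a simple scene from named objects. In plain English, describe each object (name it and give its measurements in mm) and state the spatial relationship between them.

A is a table: top 665 mm (x) × 946 mm (y), 48 mm thick, upper face at z = 747 mm, on four round legs of 54 mm diameter, each leg's bounding box inset 14 mm from the nearest pair of top edges, running from z = 0 to the bottom of the top.

B is a rectangular picture frame lying in the x–z plane (depth along y). The opening is 502 mm wide (x) by 277 mm tall (z), surrounded by a border 48 mm wide on all four sides. The frame is 33 mm deep and is made of two full-height vertical stiles with two horizontal rails fitted between them.

The picture frame is on top of the table.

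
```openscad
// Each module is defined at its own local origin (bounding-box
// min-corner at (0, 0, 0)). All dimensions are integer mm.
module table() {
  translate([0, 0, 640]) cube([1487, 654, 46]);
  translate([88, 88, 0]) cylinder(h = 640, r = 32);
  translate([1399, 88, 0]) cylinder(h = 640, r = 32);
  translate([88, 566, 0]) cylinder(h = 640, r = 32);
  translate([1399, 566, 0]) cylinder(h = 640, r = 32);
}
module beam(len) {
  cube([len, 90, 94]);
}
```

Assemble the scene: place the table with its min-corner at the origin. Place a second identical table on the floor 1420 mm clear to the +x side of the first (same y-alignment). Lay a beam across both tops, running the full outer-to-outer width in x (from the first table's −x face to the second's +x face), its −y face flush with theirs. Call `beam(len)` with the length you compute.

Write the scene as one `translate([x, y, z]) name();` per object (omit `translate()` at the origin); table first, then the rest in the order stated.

table();
translate([2907, 0, 0]) table();
translate([0, 0, 686]) beam(4394);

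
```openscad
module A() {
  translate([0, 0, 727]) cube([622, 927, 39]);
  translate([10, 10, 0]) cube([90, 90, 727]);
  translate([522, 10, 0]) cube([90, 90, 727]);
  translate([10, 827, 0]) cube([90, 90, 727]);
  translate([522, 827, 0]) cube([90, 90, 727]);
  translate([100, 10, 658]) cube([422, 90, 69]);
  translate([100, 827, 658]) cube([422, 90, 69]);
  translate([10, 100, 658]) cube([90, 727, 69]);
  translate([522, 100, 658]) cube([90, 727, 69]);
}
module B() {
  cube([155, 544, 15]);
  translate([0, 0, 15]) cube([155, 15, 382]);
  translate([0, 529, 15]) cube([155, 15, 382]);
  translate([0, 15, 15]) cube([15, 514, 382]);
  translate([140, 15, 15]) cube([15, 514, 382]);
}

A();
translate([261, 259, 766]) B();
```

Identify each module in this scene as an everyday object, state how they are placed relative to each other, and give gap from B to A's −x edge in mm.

A is a table. B is an open box. The open box is on top of the table. The gap from the open box to the table's −x edge is 261 mm.

The open box's min-x is at 261; the table's min-x is 0; gap = 261 mm.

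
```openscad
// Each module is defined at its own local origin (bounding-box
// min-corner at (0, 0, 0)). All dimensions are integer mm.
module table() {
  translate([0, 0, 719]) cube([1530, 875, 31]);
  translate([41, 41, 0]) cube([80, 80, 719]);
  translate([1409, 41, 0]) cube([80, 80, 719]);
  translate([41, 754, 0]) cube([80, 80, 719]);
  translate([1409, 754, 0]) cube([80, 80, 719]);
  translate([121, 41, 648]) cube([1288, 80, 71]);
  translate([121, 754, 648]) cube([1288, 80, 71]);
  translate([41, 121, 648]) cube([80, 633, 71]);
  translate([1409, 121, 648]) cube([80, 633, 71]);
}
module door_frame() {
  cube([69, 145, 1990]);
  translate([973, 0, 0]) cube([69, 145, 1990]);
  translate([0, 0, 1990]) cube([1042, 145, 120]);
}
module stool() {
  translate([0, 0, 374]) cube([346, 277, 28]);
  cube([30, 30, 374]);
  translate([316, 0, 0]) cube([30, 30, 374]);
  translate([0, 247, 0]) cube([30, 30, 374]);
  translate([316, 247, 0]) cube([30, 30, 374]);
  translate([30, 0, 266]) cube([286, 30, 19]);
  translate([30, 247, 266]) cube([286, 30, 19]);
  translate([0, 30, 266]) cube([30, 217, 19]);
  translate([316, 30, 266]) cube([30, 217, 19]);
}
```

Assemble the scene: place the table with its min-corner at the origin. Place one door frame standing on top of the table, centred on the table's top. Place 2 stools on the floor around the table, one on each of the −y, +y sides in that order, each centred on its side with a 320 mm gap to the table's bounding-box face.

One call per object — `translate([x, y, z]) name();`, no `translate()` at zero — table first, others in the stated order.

table();
translate([244, 365, 750]) door_frame();
translate([592, -597, 0]) stool();
translate([592, 1195, 0]) stool();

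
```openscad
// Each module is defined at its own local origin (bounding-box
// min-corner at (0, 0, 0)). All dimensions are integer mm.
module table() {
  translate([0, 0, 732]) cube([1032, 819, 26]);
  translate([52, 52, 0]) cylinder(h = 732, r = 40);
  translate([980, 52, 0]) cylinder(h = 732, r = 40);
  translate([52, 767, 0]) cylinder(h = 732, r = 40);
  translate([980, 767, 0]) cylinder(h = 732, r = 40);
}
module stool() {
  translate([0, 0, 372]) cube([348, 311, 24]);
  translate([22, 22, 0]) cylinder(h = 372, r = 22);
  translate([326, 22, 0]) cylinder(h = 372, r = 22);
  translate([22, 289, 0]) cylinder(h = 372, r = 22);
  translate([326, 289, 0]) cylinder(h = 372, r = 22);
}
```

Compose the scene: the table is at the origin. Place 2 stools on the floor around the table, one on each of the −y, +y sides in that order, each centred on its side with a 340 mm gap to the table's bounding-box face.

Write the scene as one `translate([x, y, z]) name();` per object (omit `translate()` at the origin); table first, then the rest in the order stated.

table();
translate([342, -651, 0]) stool();
translate([342, 1159, 0]) stool();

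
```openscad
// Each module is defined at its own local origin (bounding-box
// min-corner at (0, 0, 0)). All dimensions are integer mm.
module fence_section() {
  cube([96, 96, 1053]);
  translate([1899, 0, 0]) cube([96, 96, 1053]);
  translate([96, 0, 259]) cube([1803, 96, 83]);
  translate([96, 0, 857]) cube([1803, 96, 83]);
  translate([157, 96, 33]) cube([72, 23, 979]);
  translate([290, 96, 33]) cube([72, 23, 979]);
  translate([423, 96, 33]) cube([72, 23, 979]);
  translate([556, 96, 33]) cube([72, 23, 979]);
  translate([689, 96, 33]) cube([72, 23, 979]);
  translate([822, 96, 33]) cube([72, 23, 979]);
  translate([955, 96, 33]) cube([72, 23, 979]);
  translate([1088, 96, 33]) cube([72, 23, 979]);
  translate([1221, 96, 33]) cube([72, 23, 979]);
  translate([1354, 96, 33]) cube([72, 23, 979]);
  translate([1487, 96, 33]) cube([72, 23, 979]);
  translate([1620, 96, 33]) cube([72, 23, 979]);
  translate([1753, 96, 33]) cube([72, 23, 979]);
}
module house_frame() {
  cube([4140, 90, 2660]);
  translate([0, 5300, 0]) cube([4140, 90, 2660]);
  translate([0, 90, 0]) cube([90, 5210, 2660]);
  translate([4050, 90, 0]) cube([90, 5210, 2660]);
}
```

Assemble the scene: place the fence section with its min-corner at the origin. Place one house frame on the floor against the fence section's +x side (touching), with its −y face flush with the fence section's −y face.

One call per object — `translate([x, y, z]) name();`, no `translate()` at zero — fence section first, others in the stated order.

fence_section();
translate([1995, 0, 0]) house_frame();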